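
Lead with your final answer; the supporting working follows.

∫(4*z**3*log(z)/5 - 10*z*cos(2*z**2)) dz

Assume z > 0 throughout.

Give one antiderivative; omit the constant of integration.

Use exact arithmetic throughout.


The answer is z**4*log(z)/5 - z**4/20 - 5*sin(2*z**2)/2.
Step 1. Rewrite: now ∫(-10*z*cos(2*z**2)) dz + ∫(4*z**3*log(z)/5) dz.
Step 2. Substitute u = z**2, turning ∫(-10*z*cos(2*z**2)) dz into ∫(-5*cos(2*u)) du: now ∫(4*z**3*log(z)/5) dz + ∫(-5*cos(2*u)) du.
Step 3. Evaluate the standard form: now -5*sin(2*u)/2 + ∫(4*z**3*log(z)/5) dz.
Step 4. Substitute back u = z**2: now -5*sin(2*z**2)/2 + ∫(4*z**3*log(z)/5) dz.
Step 5. Integrate ∫(4*z**3*log(z)/5) dz by parts with u = log(z), dv = (4*z**3/5) dz, so v = z**4/5 [assuming z > 0]: now z**4*log(z)/5 - 5*sin(2*z**2)/2 + ∫(-z**3/5) dz.
Step 6. Evaluate the standard form: now z**4*log(z)/5 - z**4/20 - 5*sin(2*z**2)/2.
Answer: z**4*log(z)/5 - z**4/20 - 5*sin(2*z**2)/2.


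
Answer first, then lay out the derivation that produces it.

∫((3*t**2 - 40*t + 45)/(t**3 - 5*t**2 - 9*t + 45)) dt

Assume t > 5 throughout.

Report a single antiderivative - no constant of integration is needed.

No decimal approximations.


The answer is -5*log(t - 5) + 4*log(t - 3) + 4*log(t + 3).
Step 1. Decompose ∫((3*t**2 - 40*t + 45)/(t**3 - 5*t**2 - 9*t + 45)) dt by partial fractions, (3*t**2 - 40*t + 45)/(t**3 - 5*t**2 - 9*t + 45) = 4/(t + 3) + 4/(t - 3) - 5/(t - 5): now ∫(-5/(t - 5)) dt + ∫(4/(t - 3)) dt + ∫(4/(t + 3)) dt.
Step 2. Evaluate the standard form [assuming t > -3]: now 4*log(t + 3) + ∫(-5/(t - 5)) dt + ∫(4/(t - 3)) dt.
Step 3. Evaluate the standard form [assuming t > 3]: now 4*log(t - 3) + 4*log(t + 3) + ∫(-5/(t - 5)) dt.
Step 4. Evaluate the standard form [assuming t > 5]: now -5*log(t - 5) + 4*log(t - 3) + 4*log(t + 3).
Answer: -5*log(t - 5) + 4*log(t - 3) + 4*log(t + 3).


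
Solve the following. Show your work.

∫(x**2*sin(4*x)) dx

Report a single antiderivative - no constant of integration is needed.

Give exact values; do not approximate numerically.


Step 1. Integrate ∫(x**2*sin(4*x)) dx by parts with u = x**2, dv = (sin(4*x)) dx, so v = -cos(4*x)/4: now -x**2*cos(4*x)/4 + ∫(x*cos(4*x)/2) dx.
Step 2. Integrate ∫(x*cos(4*x)/2) dx by parts with u = x, dv = (cos(4*x)/2) dx, so v = sin(4*x)/8: now -x**2*cos(4*x)/4 + x*sin(4*x)/8 + ∫(-sin(4*x)/8) dx.
Step 3. Evaluate the standard form: now -x**2*cos(4*x)/4 + x*sin(4*x)/8 + cos(4*x)/32.
Answer: -x**2*cos(4*x)/4 + x*sin(4*x)/8 + cos(4*x)/32.


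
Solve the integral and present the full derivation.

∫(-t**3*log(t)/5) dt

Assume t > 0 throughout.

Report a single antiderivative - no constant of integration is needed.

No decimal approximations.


Step 1. Integrate ∫(-t**3*log(t)/5) dt by parts with u = log(t), dv = (-t**3/5) dt, so v = -t**4/20 [assuming t > 0]: now -t**4*log(t)/20 + ∫(t**3/20) dt.
Step 2. Evaluate the standard form: now -t**4*log(t)/20 + t**4/80.
Answer: -t**4*log(t)/20 + t**4/80.


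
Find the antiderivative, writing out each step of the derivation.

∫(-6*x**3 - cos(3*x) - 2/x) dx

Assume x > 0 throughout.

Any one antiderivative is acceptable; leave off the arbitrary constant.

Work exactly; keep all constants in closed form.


Step 1. Rewrite: now ∫(-2/x) dx + ∫(-6*x**3) dx + ∫(-cos(3*x)) dx.
Step 2. Evaluate the standard form [assuming x > 0]: now -2*log(x) + ∫(-6*x**3) dx + ∫(-cos(3*x)) dx.
Step 3. Evaluate the standard form: now -2*log(x) - sin(3*x)/3 + ∫(-6*x**3) dx.
Step 4. Evaluate the standard form: now -3*x**4/2 - 2*log(x) - sin(3*x)/3.
Answer: -3*x**4/2 - 2*log(x) - sin(3*x)/3.


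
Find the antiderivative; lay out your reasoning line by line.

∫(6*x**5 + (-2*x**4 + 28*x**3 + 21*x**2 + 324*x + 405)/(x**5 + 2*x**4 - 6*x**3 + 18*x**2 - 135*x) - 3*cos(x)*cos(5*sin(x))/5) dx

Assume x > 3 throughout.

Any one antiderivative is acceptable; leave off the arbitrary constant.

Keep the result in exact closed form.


Step 1. Rewrite: now ∫(6*x**5) dx + ∫((-2*x**4 + 28*x**3 + 21*x**2 + 324*x + 405)/(x**5 + 2*x**4 - 6*x**3 + 18*x**2 - 135*x)) dx + ∫(-3*cos(x)*cos(5*sin(x))/5) dx.
Step 2. Decompose ∫((-2*x**4 + 28*x**3 + 21*x**2 + 324*x + 405)/(x**5 + 2*x**4 - 6*x**3 + 18*x**2 - 135*x)) dx by partial fractions, (-2*x**4 + 28*x**3 + 21*x**2 + 324*x + 405)/(x**5 + 2*x**4 - 6*x**3 + 18*x**2 - 135*x) = -3/(x**2 + 9) - 4/(x + 5) + 5/(x - 3) - 3/x: now ∫(-3/x) dx + ∫(6*x**5) dx + ∫(-3*cos(x)*cos(5*sin(x))/5) dx + ∫(5/(x - 3)) dx + ∫(-4/(x + 5)) dx + ∫(-3/(x**2 + 9)) dx.
Step 3. Evaluate the standard form [assuming x > -5]: now -4*log(x + 5) + ∫(-3/x) dx + ∫(6*x**5) dx + ∫(-3*cos(x)*cos(5*sin(x))/5) dx + ∫(5/(x - 3)) dx + ∫(-3/(x**2 + 9)) dx.
Step 4. Evaluate the standard form [assuming x > 3]: now 5*log(x - 3) - 4*log(x + 5) + ∫(-3/x) dx + ∫(6*x**5) dx + ∫(-3*cos(x)*cos(5*sin(x))/5) dx + ∫(-3/(x**2 + 9)) dx.
Step 5. Evaluate the standard form [assuming x > 0]: now -3*log(x) + 5*log(x - 3) - 4*log(x + 5) + ∫(6*x**5) dx + ∫(-3*cos(x)*cos(5*sin(x))/5) dx + ∫(-3/(x**2 + 9)) dx.
Step 6. Evaluate the standard form: now -3*log(x) + 5*log(x - 3) - 4*log(x + 5) - atan(x/3) + ∫(6*x**5) dx + ∫(-3*cos(x)*cos(5*sin(x))/5) dx.
Step 7. Evaluate the standard form: now x**6 - 3*log(x) + 5*log(x - 3) - 4*log(x + 5) - atan(x/3) + ∫(-3*cos(x)*cos(5*sin(x))/5) dx.
Step 8. Substitute u = sin(x), turning ∫(-3*cos(x)*cos(5*sin(x))/5) dx into ∫(-3*cos(5*u)/5) du: now x**6 - 3*log(x) + 5*log(x - 3) - 4*log(x + 5) - atan(x/3) + ∫(-3*cos(5*u)/5) du.
Step 9. Evaluate the standard form: now x**6 - 3*log(x) + 5*log(x - 3) - 4*log(x + 5) - 3*sin(5*u)/25 - atan(x/3).
Step 10. Substitute back u = sin(x): now x**6 - 3*log(x) + 5*log(x - 3) - 4*log(x + 5) - 3*sin(5*sin(x))/25 - atan(x/3).
Answer: x**6 - 3*log(x) + 5*log(x - 3) - 4*log(x + 5) - 3*sin(5*sin(x))/25 - atan(x/3).


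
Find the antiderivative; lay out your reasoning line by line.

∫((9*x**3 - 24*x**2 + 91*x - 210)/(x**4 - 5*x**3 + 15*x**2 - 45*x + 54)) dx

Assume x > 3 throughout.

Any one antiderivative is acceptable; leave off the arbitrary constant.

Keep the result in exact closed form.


Step 1. Decompose ∫((9*x**3 - 24*x**2 + 91*x - 210)/(x**4 - 5*x**3 + 15*x**2 - 45*x + 54)) dx by partial fractions, (9*x**3 - 24*x**2 + 91*x - 210)/(x**4 - 5*x**3 + 15*x**2 - 45*x + 54) = -2/(x**2 + 9) + 4/(x - 2) + 5/(x - 3): now ∫(5/(x - 3)) dx + ∫(4/(x - 2)) dx + ∫(-2/(x**2 + 9)) dx.
Step 2. Evaluate the standard form [assuming x > 3]: now 5*log(x - 3) + ∫(4/(x - 2)) dx + ∫(-2/(x**2 + 9)) dx.
Step 3. Evaluate the standard form [assuming x > 2]: now 5*log(x - 3) + 4*log(x - 2) + ∫(-2/(x**2 + 9)) dx.
Step 4. Evaluate the standard form: now 5*log(x - 3) + 4*log(x - 2) - 2*atan(x/3)/3.
Answer: 5*log(x - 3) + 4*log(x - 2) - 2*atan(x/3)/3.


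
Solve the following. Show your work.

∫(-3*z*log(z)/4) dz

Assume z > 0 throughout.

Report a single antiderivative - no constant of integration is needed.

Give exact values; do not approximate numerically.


Step 1. Integrate ∫(-3*z*log(z)/4) dz by parts with u = log(z), dv = (-3*z/4) dz, so v = -3*z**2/8 [assuming z > 0]: now -3*z**2*log(z)/8 + ∫(3*z/8) dz.
Step 2. Evaluate the standard form: now -3*z**2*log(z)/8 + 3*z**2/16.
Answer: -3*z**2*log(z)/8 + 3*z**2/16.


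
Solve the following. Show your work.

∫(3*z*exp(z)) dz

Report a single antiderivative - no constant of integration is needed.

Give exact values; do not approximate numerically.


Step 1. Integrate ∫(3*z*exp(z)) dz by parts with u = z, dv = (3*exp(z)) dz, so v = 3*exp(z): now 3*z*exp(z) + ∫(-3*exp(z)) dz.
Step 2. Evaluate the standard form: now 3*z*exp(z) - 3*exp(z).
Answer: 3*z*exp(z) - 3*exp(z).


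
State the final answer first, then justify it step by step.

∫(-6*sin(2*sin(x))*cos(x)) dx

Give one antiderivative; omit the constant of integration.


The answer is 3*cos(2*sin(x)).
Step 1. Substitute u = sin(x), turning ∫(-6*sin(2*sin(x))*cos(x)) dx into ∫(-6*sin(2*u)) du: now ∫(-6*sin(2*u)) du.
Step 2. Evaluate the standard form: now 3*cos(2*u).
Step 3. Substitute back u = sin(x): now 3*cos(2*sin(x)).
Answer: 3*cos(2*sin(x)).


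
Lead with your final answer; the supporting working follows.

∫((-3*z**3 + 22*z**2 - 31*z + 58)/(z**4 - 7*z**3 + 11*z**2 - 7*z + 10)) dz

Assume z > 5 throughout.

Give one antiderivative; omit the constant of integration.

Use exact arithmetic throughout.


The answer is log(z - 5) - 4*log(z - 2) + 4*atan(z).
Step 1. Decompose ∫((-3*z**3 + 22*z**2 - 31*z + 58)/(z**4 - 7*z**3 + 11*z**2 - 7*z + 10)) dz by partial fractions, (-3*z**3 + 22*z**2 - 31*z + 58)/(z**4 - 7*z**3 + 11*z**2 - 7*z + 10) = 4/(z**2 + 1) - 4/(z - 2) + 1/(z - 5): now ∫(1/(z - 5)) dz + ∫(-4/(z - 2)) dz + ∫(4/(z**2 + 1)) dz.
Step 2. Evaluate the standard form [assuming z > 2]: now -4*log(z - 2) + ∫(1/(z - 5)) dz + ∫(4/(z**2 + 1)) dz.
Step 3. Evaluate the standard form [assuming z > 5]: now log(z - 5) - 4*log(z - 2) + ∫(4/(z**2 + 1)) dz.
Step 4. Evaluate the standard form: now log(z - 5) - 4*log(z - 2) + 4*atan(z).
Answer: log(z - 5) - 4*log(z - 2) + 4*atan(z).


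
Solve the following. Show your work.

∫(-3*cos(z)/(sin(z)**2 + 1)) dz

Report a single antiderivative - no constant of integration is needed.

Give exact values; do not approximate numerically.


Step 1. Substitute u = sin(z), turning ∫(-3*cos(z)/(sin(z)**2 + 1)) dz into ∫(-3/(u**2 + 1)) du: now ∫(-3/(u**2 + 1)) du.
Step 2. Evaluate the standard form: now -3*atan(u).
Step 3. Substitute back u = sin(z): now -3*atan(sin(z)).
Answer: -3*atan(sin(z)).


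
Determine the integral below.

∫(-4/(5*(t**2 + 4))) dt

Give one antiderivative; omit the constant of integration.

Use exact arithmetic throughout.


Answer: -2*atan(t/2)/5.


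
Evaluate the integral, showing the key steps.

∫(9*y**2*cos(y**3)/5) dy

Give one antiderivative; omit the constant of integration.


Step 1. Substitute u = y**3, turning ∫(9*y**2*cos(y**3)/5) dy into ∫(3*cos(u)/5) du: now ∫(3*cos(u)/5) du.
Step 2. Evaluate the standard form: now 3*sin(u)/5.
Step 3. Substitute back u = y**3: now 3*sin(y**3)/5.
Answer: 3*sin(y**3)/5.


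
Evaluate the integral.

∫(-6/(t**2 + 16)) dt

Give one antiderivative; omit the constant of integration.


Answer: -3*atan(t/4)/2.


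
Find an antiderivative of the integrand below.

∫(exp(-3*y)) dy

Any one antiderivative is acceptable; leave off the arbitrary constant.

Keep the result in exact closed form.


Answer: -exp(-3*y)/3.


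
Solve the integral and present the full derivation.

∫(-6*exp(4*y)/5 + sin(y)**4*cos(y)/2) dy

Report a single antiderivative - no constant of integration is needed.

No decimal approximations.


Step 1. Rewrite: now ∫(sin(y)**4*cos(y)/2) dy + ∫(-6*exp(4*y)/5) dy.
Step 2. Evaluate the standard form: now -3*exp(4*y)/10 + ∫(sin(y)**4*cos(y)/2) dy.
Step 3. Substitute u = sin(y), turning ∫(sin(y)**4*cos(y)/2) dy into ∫(u**4/2) du: now -3*exp(4*y)/10 + ∫(u**4/2) du.
Step 4. Evaluate the standard form: now u**5/10 - 3*exp(4*y)/10.
Step 5. Substitute back u = sin(y): now -3*exp(4*y)/10 + sin(y)**5/10.
Answer: -3*exp(4*y)/10 + sin(y)**5/10.


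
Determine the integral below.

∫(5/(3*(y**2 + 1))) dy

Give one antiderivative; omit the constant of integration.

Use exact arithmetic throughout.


Answer: 5*atan(y)/3.


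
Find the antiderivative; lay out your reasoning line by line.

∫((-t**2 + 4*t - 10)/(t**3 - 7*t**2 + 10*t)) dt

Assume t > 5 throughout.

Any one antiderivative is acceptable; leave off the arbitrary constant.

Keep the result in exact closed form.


Step 1. Decompose ∫((-t**2 + 4*t - 10)/(t**3 - 7*t**2 + 10*t)) dt by partial fractions, (-t**2 + 4*t - 10)/(t**3 - 7*t**2 + 10*t) = 1/(t - 2) - 1/(t - 5) - 1/t: now ∫(-1/t) dt + ∫(-1/(t - 5)) dt + ∫(1/(t - 2)) dt.
Step 2. Evaluate the standard form [assuming t > 0]: now -log(t) + ∫(-1/(t - 5)) dt + ∫(1/(t - 2)) dt.
Step 3. Evaluate the standard form [assuming t > 5]: now -log(t) - log(t - 5) + ∫(1/(t - 2)) dt.
Step 4. Evaluate the standard form [assuming t > 2]: now -log(t) - log(t - 5) + log(t - 2).
Answer: -log(t) - log(t - 5) + log(t - 2).


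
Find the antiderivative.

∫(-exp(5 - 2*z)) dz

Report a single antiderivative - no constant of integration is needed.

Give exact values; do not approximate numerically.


Answer: exp(5 - 2*z)/2.


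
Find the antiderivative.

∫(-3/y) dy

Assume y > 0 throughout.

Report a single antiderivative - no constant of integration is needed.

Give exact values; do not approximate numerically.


Answer: -3*log(y).


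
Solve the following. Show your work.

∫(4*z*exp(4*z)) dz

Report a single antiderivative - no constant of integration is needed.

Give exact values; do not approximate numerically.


Step 1. Integrate ∫(4*z*exp(4*z)) dz by parts with u = z, dv = (4*exp(4*z)) dz, so v = exp(4*z): now z*exp(4*z) + ∫(-exp(4*z)) dz.
Step 2. Evaluate the standard form: now z*exp(4*z) - exp(4*z)/4.
Answer: z*exp(4*z) - exp(4*z)/4.


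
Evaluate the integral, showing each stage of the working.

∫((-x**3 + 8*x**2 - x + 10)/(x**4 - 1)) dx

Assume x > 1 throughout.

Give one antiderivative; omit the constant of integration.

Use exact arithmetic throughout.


Step 1. Decompose ∫((-x**3 + 8*x**2 - x + 10)/(x**4 - 1)) dx by partial fractions, (-x**3 + 8*x**2 - x + 10)/(x**4 - 1) = -1/(x**2 + 1) - 5/(x + 1) + 4/(x - 1): now ∫(4/(x - 1)) dx + ∫(-5/(x + 1)) dx + ∫(-1/(x**2 + 1)) dx.
Step 2. Evaluate the standard form [assuming x > 1]: now 4*log(x - 1) + ∫(-5/(x + 1)) dx + ∫(-1/(x**2 + 1)) dx.
Step 3. Evaluate the standard form [assuming x > -1]: now 4*log(x - 1) - 5*log(x + 1) + ∫(-1/(x**2 + 1)) dx.
Step 4. Evaluate the standard form: now 4*log(x - 1) - 5*log(x + 1) - atan(x).
Answer: 4*log(x - 1) - 5*log(x + 1) - atan(x).


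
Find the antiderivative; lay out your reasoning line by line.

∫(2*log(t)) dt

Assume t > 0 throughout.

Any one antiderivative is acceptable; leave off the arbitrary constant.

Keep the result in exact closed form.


Step 1. Integrate ∫(2*log(t)) dt by parts with u = log(t), dv = (2) dt, so v = 2*t [assuming t > 0]: now 2*t*log(t) + ∫(-2) dt.
Step 2. Evaluate the standard form: now 2*t*log(t) - 2*t.
Answer: 2*t*log(t) - 2*t.


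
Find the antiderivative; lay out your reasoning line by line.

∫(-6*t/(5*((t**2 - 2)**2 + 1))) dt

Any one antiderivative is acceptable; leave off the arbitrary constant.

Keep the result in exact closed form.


Step 1. Substitute u = t**2 - 2, turning ∫(-6*t/(5*((t**2 - 2)**2 + 1))) dt into ∫(-3/(5*(u**2 + 1))) du: now ∫(-3/(5*(u**2 + 1))) du.
Step 2. Evaluate the standard form: now -3*atan(u)/5.
Step 3. Substitute back u = t**2 - 2: now -3*atan(t**2 - 2)/5.
Answer: -3*atan(t**2 - 2)/5.


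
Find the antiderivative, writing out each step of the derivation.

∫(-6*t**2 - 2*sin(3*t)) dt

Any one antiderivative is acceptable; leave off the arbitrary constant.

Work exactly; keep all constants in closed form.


Step 1. Rewrite: now ∫(-6*t**2) dt + ∫(-2*sin(3*t)) dt.
Step 2. Evaluate the standard form: now -2*t**3 + ∫(-2*sin(3*t)) dt.
Step 3. Evaluate the standard form: now -2*t**3 + 2*cos(3*t)/3.
Answer: -2*t**3 + 2*cos(3*t)/3.


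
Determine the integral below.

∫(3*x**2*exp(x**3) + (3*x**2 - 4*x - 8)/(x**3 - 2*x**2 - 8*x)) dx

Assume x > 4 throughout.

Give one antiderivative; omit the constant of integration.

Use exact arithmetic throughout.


Answer: exp(x**3) + log(x) + log(x - 4) + log(x + 2).


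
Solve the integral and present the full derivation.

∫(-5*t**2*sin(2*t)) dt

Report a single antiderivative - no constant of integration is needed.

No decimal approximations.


Step 1. Integrate ∫(-5*t**2*sin(2*t)) dt by parts with u = t**2, dv = (-5*sin(2*t)) dt, so v = 5*cos(2*t)/2: now 5*t**2*cos(2*t)/2 + ∫(-5*t*cos(2*t)) dt.
Step 2. Integrate ∫(-5*t*cos(2*t)) dt by parts with u = t, dv = (-5*cos(2*t)) dt, so v = -5*sin(2*t)/2: now 5*t**2*cos(2*t)/2 - 5*t*sin(2*t)/2 + ∫(5*sin(2*t)/2) dt.
Step 3. Evaluate the standard form: now 5*t**2*cos(2*t)/2 - 5*t*sin(2*t)/2 - 5*cos(2*t)/4.
Answer: 5*t**2*cos(2*t)/2 - 5*t*sin(2*t)/2 - 5*cos(2*t)/4.


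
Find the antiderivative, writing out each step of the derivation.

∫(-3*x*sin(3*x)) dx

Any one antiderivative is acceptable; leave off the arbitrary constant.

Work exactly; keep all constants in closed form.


Step 1. Integrate ∫(-3*x*sin(3*x)) dx by parts with u = x, dv = (-3*sin(3*x)) dx, so v = cos(3*x): now x*cos(3*x) + ∫(-cos(3*x)) dx.
Step 2. Evaluate the standard form: now x*cos(3*x) - sin(3*x)/3.
Answer: x*cos(3*x) - sin(3*x)/3.


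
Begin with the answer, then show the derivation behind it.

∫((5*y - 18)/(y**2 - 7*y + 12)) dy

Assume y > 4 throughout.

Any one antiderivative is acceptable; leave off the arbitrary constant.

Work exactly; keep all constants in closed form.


The answer is 2*log(y - 4) + 3*log(y - 3).
Step 1. Decompose ∫((5*y - 18)/(y**2 - 7*y + 12)) dy by partial fractions, (5*y - 18)/(y**2 - 7*y + 12) = 3/(y - 3) + 2/(y - 4): now ∫(2/(y - 4)) dy + ∫(3/(y - 3)) dy.
Step 2. Evaluate the standard form [assuming y > 3]: now 3*log(y - 3) + ∫(2/(y - 4)) dy.
Step 3. Evaluate the standard form [assuming y > 4]: now 2*log(y - 4) + 3*log(y - 3).
Answer: 2*log(y - 4) + 3*log(y - 3).


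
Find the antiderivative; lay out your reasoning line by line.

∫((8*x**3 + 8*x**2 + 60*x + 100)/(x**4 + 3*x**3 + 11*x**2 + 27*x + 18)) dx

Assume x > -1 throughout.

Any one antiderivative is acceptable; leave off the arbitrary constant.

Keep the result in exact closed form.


Step 1. Decompose ∫((8*x**3 + 8*x**2 + 60*x + 100)/(x**4 + 3*x**3 + 11*x**2 + 27*x + 18)) dx by partial fractions, (8*x**3 + 8*x**2 + 60*x + 100)/(x**4 + 3*x**3 + 11*x**2 + 27*x + 18) = -4/(x**2 + 9) + 4/(x + 2) + 4/(x + 1): now ∫(4/(x + 1)) dx + ∫(4/(x + 2)) dx + ∫(-4/(x**2 + 9)) dx.
Step 2. Evaluate the standard form [assuming x > -2]: now 4*log(x + 2) + ∫(4/(x + 1)) dx + ∫(-4/(x**2 + 9)) dx.
Step 3. Evaluate the standard form [assuming x > -1]: now 4*log(x + 1) + 4*log(x + 2) + ∫(-4/(x**2 + 9)) dx.
Step 4. Evaluate the standard form: now 4*log(x + 1) + 4*log(x + 2) - 4*atan(x/3)/3.
Answer: 4*log(x + 1) + 4*log(x + 2) - 4*atan(x/3)/3.


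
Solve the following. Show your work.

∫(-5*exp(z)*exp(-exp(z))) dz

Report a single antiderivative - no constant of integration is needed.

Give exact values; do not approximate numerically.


Step 1. Substitute u = exp(z), turning ∫(-5*exp(z)*exp(-exp(z))) dz into ∫(-5*exp(-u)) du: now ∫(-5*exp(-u)) du.
Step 2. Evaluate the standard form: now 5*exp(-u).
Step 3. Substitute back u = exp(z): now 5*exp(-exp(z)).
Answer: 5*exp(-exp(z)).


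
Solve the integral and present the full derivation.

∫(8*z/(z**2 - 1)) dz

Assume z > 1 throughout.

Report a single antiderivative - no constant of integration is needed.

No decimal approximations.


Step 1. Decompose ∫(8*z/(z**2 - 1)) dz by partial fractions, 8*z/(z**2 - 1) = 4/(z + 1) + 4/(z - 1): now ∫(4/(z - 1)) dz + ∫(4/(z + 1)) dz.
Step 2. Evaluate the standard form [assuming z > 1]: now 4*log(z - 1) + ∫(4/(z + 1)) dz.
Step 3. Evaluate the standard form [assuming z > -1]: now 4*log(z - 1) + 4*log(z + 1).
Answer: 4*log(z - 1) + 4*log(z + 1).


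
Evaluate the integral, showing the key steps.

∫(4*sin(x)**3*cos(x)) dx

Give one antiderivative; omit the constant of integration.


Step 1. Substitute u = sin(x), turning ∫(4*sin(x)**3*cos(x)) dx into ∫(4*u**3) du: now ∫(4*u**3) du.
Step 2. Evaluate the standard form: now u**4.
Step 3. Substitute back u = sin(x): now sin(x)**4.
Answer: sin(x)**4.


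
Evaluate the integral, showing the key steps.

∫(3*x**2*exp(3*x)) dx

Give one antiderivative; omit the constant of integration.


Step 1. Integrate ∫(3*x**2*exp(3*x)) dx by parts with u = x**2, dv = (3*exp(3*x)) dx, so v = exp(3*x): now x**2*exp(3*x) + ∫(-2*x*exp(3*x)) dx.
Step 2. Integrate ∫(-2*x*exp(3*x)) dx by parts with u = x, dv = (-2*exp(3*x)) dx, so v = -2*exp(3*x)/3: now x**2*exp(3*x) - 2*x*exp(3*x)/3 + ∫(2*exp(3*x)/3) dx.
Step 3. Evaluate the standard form: now x**2*exp(3*x) - 2*x*exp(3*x)/3 + 2*exp(3*x)/9.
Answer: x**2*exp(3*x) - 2*x*exp(3*x)/3 + 2*exp(3*x)/9.


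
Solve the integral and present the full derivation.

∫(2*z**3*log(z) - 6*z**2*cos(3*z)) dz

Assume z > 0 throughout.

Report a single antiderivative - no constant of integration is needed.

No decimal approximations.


Step 1. Rewrite: now ∫(-6*z**2*cos(3*z)) dz + ∫(2*z**3*log(z)) dz.
Step 2. Integrate ∫(2*z**3*log(z)) dz by parts with u = log(z), dv = (2*z**3) dz, so v = z**4/2 [assuming z > 0]: now z**4*log(z)/2 + ∫(-z**3/2) dz + ∫(-6*z**2*cos(3*z)) dz.
Step 3. Evaluate the standard form: now z**4*log(z)/2 - z**4/8 + ∫(-6*z**2*cos(3*z)) dz.
Step 4. Integrate ∫(-6*z**2*cos(3*z)) dz by parts with u = z**2, dv = (-6*cos(3*z)) dz, so v = -2*sin(3*z): now z**4*log(z)/2 - z**4/8 - 2*z**2*sin(3*z) + ∫(4*z*sin(3*z)) dz.
Step 5. Integrate ∫(4*z*sin(3*z)) dz by parts with u = z, dv = (4*sin(3*z)) dz, so v = -4*cos(3*z)/3: now z**4*log(z)/2 - z**4/8 - 2*z**2*sin(3*z) - 4*z*cos(3*z)/3 + ∫(4*cos(3*z)/3) dz.
Step 6. Evaluate the standard form: now z**4*log(z)/2 - z**4/8 - 2*z**2*sin(3*z) - 4*z*cos(3*z)/3 + 4*sin(3*z)/9.
Answer: z**4*log(z)/2 - z**4/8 - 2*z**2*sin(3*z) - 4*z*cos(3*z)/3 + 4*sin(3*z)/9.


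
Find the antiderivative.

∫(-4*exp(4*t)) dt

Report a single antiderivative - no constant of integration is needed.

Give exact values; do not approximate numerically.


Answer: -exp(4*t).


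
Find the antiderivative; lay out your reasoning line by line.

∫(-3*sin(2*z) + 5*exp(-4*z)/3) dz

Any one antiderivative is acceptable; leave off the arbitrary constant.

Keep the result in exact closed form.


Step 1. Rewrite: now ∫(5*exp(-4*z)/3) dz + ∫(-3*sin(2*z)) dz.
Step 2. Evaluate the standard form: now 3*cos(2*z)/2 + ∫(5*exp(-4*z)/3) dz.
Step 3. Evaluate the standard form: now 3*cos(2*z)/2 - 5*exp(-4*z)/12.
Answer: 3*cos(2*z)/2 - 5*exp(-4*z)/12.


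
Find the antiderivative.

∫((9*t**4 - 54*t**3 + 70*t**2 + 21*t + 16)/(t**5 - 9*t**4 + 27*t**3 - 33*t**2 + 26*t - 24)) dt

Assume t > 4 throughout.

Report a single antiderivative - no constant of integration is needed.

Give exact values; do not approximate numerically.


Answer: 2*log(t - 4) + 2*log(t - 3) + 5*log(t - 2) + 3*atan(t).


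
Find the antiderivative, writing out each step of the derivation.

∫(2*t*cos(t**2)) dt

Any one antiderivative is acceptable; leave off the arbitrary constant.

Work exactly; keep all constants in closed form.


Step 1. Substitute u = t**2, turning ∫(2*t*cos(t**2)) dt into ∫(cos(u)) du: now ∫(cos(u)) du.
Step 2. Evaluate the standard form: now sin(u).
Step 3. Substitute back u = t**2: now sin(t**2).
Answer: sin(t**2).


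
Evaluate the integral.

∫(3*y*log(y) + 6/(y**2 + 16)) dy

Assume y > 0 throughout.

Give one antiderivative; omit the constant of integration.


Answer: 3*y**2*log(y)/2 - 3*y**2/4 + 3*atan(y/4)/2.


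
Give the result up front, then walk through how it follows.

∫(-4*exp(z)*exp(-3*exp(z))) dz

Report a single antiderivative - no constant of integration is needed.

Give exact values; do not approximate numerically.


The answer is 4*exp(-3*exp(z))/3.
Step 1. Substitute u = exp(z), turning ∫(-4*exp(z)*exp(-3*exp(z))) dz into ∫(-4*exp(-3*u)) du: now ∫(-4*exp(-3*u)) du.
Step 2. Evaluate the standard form: now 4*exp(-3*u)/3.
Step 3. Substitute back u = exp(z): now 4*exp(-3*exp(z))/3.
Answer: 4*exp(-3*exp(z))/3.


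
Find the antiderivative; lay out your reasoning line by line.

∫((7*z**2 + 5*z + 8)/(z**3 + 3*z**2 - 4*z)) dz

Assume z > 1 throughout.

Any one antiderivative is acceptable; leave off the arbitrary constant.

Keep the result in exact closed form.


Step 1. Decompose ∫((7*z**2 + 5*z + 8)/(z**3 + 3*z**2 - 4*z)) dz by partial fractions, (7*z**2 + 5*z + 8)/(z**3 + 3*z**2 - 4*z) = 5/(z + 4) + 4/(z - 1) - 2/z: now ∫(-2/z) dz + ∫(4/(z - 1)) dz + ∫(5/(z + 4)) dz.
Step 2. Evaluate the standard form [assuming z > 1]: now 4*log(z - 1) + ∫(-2/z) dz + ∫(5/(z + 4)) dz.
Step 3. Evaluate the standard form [assuming z > -4]: now 4*log(z - 1) + 5*log(z + 4) + ∫(-2/z) dz.
Step 4. Evaluate the standard form [assuming z > 0]: now -2*log(z) + 4*log(z - 1) + 5*log(z + 4).
Answer: -2*log(z) + 4*log(z - 1) + 5*log(z + 4).


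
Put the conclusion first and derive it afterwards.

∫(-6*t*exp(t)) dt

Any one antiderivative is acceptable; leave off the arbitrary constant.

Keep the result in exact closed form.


The answer is -6*t*exp(t) + 6*exp(t).
Step 1. Integrate ∫(-6*t*exp(t)) dt by parts with u = t, dv = (-6*exp(t)) dt, so v = -6*exp(t): now -6*t*exp(t) + ∫(6*exp(t)) dt.
Step 2. Evaluate the standard form: now -6*t*exp(t) + 6*exp(t).
Answer: -6*t*exp(t) + 6*exp(t).


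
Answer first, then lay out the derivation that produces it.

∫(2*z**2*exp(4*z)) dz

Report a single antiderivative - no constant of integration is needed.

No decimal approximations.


The answer is z**2*exp(4*z)/2 - z*exp(4*z)/4 + exp(4*z)/16.
Step 1. Integrate ∫(2*z**2*exp(4*z)) dz by parts with u = z**2, dv = (2*exp(4*z)) dz, so v = exp(4*z)/2: now z**2*exp(4*z)/2 + ∫(-z*exp(4*z)) dz.
Step 2. Integrate ∫(-z*exp(4*z)) dz by parts with u = z, dv = (-exp(4*z)) dz, so v = -exp(4*z)/4: now z**2*exp(4*z)/2 - z*exp(4*z)/4 + ∫(exp(4*z)/4) dz.
Step 3. Evaluate the standard form: now z**2*exp(4*z)/2 - z*exp(4*z)/4 + exp(4*z)/16.
Answer: z**2*exp(4*z)/2 - z*exp(4*z)/4 + exp(4*z)/16.


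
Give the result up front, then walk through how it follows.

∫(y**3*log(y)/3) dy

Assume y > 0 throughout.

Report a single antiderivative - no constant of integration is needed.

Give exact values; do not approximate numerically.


The answer is y**4*log(y)/12 - y**4/48.
Step 1. Integrate ∫(y**3*log(y)/3) dy by parts with u = log(y), dv = (y**3/3) dy, so v = y**4/12 [assuming y > 0]: now y**4*log(y)/12 + ∫(-y**3/12) dy.
Step 2. Evaluate the standard form: now y**4*log(y)/12 - y**4/48.
Answer: y**4*log(y)/12 - y**4/48.


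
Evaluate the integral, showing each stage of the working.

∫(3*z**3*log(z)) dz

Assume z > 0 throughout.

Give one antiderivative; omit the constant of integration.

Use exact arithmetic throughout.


Step 1. Integrate ∫(3*z**3*log(z)) dz by parts with u = log(z), dv = (3*z**3) dz, so v = 3*z**4/4 [assuming z > 0]: now 3*z**4*log(z)/4 + ∫(-3*z**3/4) dz.
Step 2. Evaluate the standard form: now 3*z**4*log(z)/4 - 3*z**4/16.
Answer: 3*z**4*log(z)/4 - 3*z**4/16.


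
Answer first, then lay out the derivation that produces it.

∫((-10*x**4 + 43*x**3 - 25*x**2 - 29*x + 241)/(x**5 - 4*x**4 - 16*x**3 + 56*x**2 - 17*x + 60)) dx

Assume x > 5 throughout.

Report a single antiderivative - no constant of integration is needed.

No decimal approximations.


The answer is -3*log(x - 5) - 2*log(x - 3) - 5*log(x + 4) + 4*atan(x).
Step 1. Decompose ∫((-10*x**4 + 43*x**3 - 25*x**2 - 29*x + 241)/(x**5 - 4*x**4 - 16*x**3 + 56*x**2 - 17*x + 60)) dx by partial fractions, (-10*x**4 + 43*x**3 - 25*x**2 - 29*x + 241)/(x**5 - 4*x**4 - 16*x**3 + 56*x**2 - 17*x + 60) = 4/(x**2 + 1) - 5/(x + 4) - 2/(x - 3) - 3/(x - 5): now ∫(-3/(x - 5)) dx + ∫(-2/(x - 3)) dx + ∫(-5/(x + 4)) dx + ∫(4/(x**2 + 1)) dx.
Step 2. Evaluate the standard form [assuming x > 3]: now -2*log(x - 3) + ∫(-3/(x - 5)) dx + ∫(-5/(x + 4)) dx + ∫(4/(x**2 + 1)) dx.
Step 3. Evaluate the standard form [assuming x > -4]: now -2*log(x - 3) - 5*log(x + 4) + ∫(-3/(x - 5)) dx + ∫(4/(x**2 + 1)) dx.
Step 4. Evaluate the standard form [assuming x > 5]: now -3*log(x - 5) - 2*log(x - 3) - 5*log(x + 4) + ∫(4/(x**2 + 1)) dx.
Step 5. Evaluate the standard form: now -3*log(x - 5) - 2*log(x - 3) - 5*log(x + 4) + 4*atan(x).
Answer: -3*log(x - 5) - 2*log(x - 3) - 5*log(x + 4) + 4*atan(x).


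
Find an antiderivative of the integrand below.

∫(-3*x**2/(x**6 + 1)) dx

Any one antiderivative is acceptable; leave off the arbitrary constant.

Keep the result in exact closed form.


Answer: -atan(x**3).


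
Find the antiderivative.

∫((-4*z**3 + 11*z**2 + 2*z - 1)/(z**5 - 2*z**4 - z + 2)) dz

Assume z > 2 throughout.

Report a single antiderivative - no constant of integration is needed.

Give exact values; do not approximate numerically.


Answer: log(z - 2) - 2*log(z - 1) + log(z + 1) - 3*atan(z).


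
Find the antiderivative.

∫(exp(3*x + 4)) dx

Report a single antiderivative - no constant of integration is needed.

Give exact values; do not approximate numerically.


Answer: exp(3*x + 4)/3.


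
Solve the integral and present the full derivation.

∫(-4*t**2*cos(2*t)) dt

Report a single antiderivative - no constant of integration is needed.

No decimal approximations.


Step 1. Integrate ∫(-4*t**2*cos(2*t)) dt by parts with u = t**2, dv = (-4*cos(2*t)) dt, so v = -2*sin(2*t): now -2*t**2*sin(2*t) + ∫(4*t*sin(2*t)) dt.
Step 2. Integrate ∫(4*t*sin(2*t)) dt by parts with u = t, dv = (4*sin(2*t)) dt, so v = -2*cos(2*t): now -2*t**2*sin(2*t) - 2*t*cos(2*t) + ∫(2*cos(2*t)) dt.
Step 3. Evaluate the standard form: now -2*t**2*sin(2*t) - 2*t*cos(2*t) + sin(2*t).
Answer: -2*t**2*sin(2*t) - 2*t*cos(2*t) + sin(2*t).


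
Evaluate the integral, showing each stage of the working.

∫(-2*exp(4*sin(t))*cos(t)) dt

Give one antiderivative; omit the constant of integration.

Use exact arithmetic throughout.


Step 1. Substitute u = sin(t), turning ∫(-2*exp(4*sin(t))*cos(t)) dt into ∫(-2*exp(4*u)) du: now ∫(-2*exp(4*u)) du.
Step 2. Evaluate the standard form: now -exp(4*u)/2.
Step 3. Substitute back u = sin(t): now -exp(4*sin(t))/2.
Answer: -exp(4*sin(t))/2.


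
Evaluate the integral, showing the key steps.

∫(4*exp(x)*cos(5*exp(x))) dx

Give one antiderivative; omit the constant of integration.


Step 1. Substitute u = exp(x), turning ∫(4*exp(x)*cos(5*exp(x))) dx into ∫(4*cos(5*u)) du: now ∫(4*cos(5*u)) du.
Step 2. Evaluate the standard form: now 4*sin(5*u)/5.
Step 3. Substitute back u = exp(x): now 4*sin(5*exp(x))/5.
Answer: 4*sin(5*exp(x))/5.


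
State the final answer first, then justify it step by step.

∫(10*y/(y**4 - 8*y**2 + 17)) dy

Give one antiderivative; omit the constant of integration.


The answer is 5*atan(y**2 - 4).
Step 1. Substitute u = y**2 - 4, turning ∫(10*y/(y**4 - 8*y**2 + 17)) dy into ∫(5/(u**2 + 1)) du: now ∫(5/(u**2 + 1)) du.
Step 2. Evaluate the standard form: now 5*atan(u).
Step 3. Substitute back u = y**2 - 4: now 5*atan(y**2 - 4).
Answer: 5*atan(y**2 - 4).


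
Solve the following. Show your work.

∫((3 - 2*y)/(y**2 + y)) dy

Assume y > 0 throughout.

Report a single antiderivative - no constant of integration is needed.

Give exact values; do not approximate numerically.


Step 1. Decompose ∫((3 - 2*y)/(y**2 + y)) dy by partial fractions, (3 - 2*y)/(y**2 + y) = -5/(y + 1) + 3/y: now ∫(3/y) dy + ∫(-5/(y + 1)) dy.
Step 2. Evaluate the standard form [assuming y > 0]: now 3*log(y) + ∫(-5/(y + 1)) dy.
Step 3. Evaluate the standard form [assuming y > -1]: now 3*log(y) - 5*log(y + 1).
Answer: 3*log(y) - 5*log(y + 1).


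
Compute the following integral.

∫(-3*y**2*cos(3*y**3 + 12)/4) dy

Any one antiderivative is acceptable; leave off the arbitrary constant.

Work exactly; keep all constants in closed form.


Answer: -sin(3*y**3 + 12)/12.


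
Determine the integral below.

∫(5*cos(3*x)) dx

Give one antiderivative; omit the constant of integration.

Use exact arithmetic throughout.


Answer: 5*sin(3*x)/3.


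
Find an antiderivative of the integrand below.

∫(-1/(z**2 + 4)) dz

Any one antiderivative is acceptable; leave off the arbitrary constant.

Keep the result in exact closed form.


Answer: -atan(z/2)/2.


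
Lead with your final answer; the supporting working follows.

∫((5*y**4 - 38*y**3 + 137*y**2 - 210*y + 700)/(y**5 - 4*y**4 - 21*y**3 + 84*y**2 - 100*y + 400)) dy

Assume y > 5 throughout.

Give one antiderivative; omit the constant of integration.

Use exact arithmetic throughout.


The answer is 5*log(y - 5) - 5*log(y - 4) + 5*log(y + 5) + atan(y/2).
Step 1. Decompose ∫((5*y**4 - 38*y**3 + 137*y**2 - 210*y + 700)/(y**5 - 4*y**4 - 21*y**3 + 84*y**2 - 100*y + 400)) dy by partial fractions, (5*y**4 - 38*y**3 + 137*y**2 - 210*y + 700)/(y**5 - 4*y**4 - 21*y**3 + 84*y**2 - 100*y + 400) = 2/(y**2 + 4) + 5/(y + 5) - 5/(y - 4) + 5/(y - 5): now ∫(5/(y - 5)) dy + ∫(-5/(y - 4)) dy + ∫(5/(y + 5)) dy + ∫(2/(y**2 + 4)) dy.
Step 2. Evaluate the standard form [assuming y > 5]: now 5*log(y - 5) + ∫(-5/(y - 4)) dy + ∫(5/(y + 5)) dy + ∫(2/(y**2 + 4)) dy.
Step 3. Evaluate the standard form [assuming y > -5]: now 5*log(y - 5) + 5*log(y + 5) + ∫(-5/(y - 4)) dy + ∫(2/(y**2 + 4)) dy.
Step 4. Evaluate the standard form [assuming y > 4]: now 5*log(y - 5) - 5*log(y - 4) + 5*log(y + 5) + ∫(2/(y**2 + 4)) dy.
Step 5. Evaluate the standard form: now 5*log(y - 5) - 5*log(y - 4) + 5*log(y + 5) + atan(y/2).
Answer: 5*log(y - 5) - 5*log(y - 4) + 5*log(y + 5) + atan(y/2).


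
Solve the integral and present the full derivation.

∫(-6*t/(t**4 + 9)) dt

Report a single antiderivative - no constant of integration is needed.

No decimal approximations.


Step 1. Substitute u = t**2, turning ∫(-6*t/(t**4 + 9)) dt into ∫(-3/(u**2 + 9)) du: now ∫(-3/(u**2 + 9)) du.
Step 2. Evaluate the standard form: now -atan(u/3).
Step 3. Substitute back u = t**2: now -atan(t**2/3).
Answer: -atan(t**2/3).


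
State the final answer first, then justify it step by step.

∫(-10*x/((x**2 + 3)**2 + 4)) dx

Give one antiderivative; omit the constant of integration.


The answer is -5*atan(x**2/2 + 3/2)/2.
Step 1. Substitute u = x**2 + 3, turning ∫(-10*x/((x**2 + 3)**2 + 4)) dx into ∫(-5/(u**2 + 4)) du: now ∫(-5/(u**2 + 4)) du.
Step 2. Evaluate the standard form: now -5*atan(u/2)/2.
Step 3. Substitute back u = x**2 + 3: now -5*atan(x**2/2 + 3/2)/2.
Answer: -5*atan(x**2/2 + 3/2)/2.


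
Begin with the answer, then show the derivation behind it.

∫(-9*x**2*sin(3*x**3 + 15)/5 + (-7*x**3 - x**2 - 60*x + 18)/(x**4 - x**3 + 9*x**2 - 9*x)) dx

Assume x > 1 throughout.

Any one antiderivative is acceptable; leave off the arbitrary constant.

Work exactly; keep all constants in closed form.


The answer is -2*log(x) - 5*log(x - 1) + cos(3*x**3 + 15)/5 - atan(x/3).
Step 1. Rewrite: now ∫(-9*x**2*sin(3*x**3 + 15)/5) dx + ∫((-7*x**3 - x**2 - 60*x + 18)/(x**4 - x**3 + 9*x**2 - 9*x)) dx.
Step 2. Decompose ∫((-7*x**3 - x**2 - 60*x + 18)/(x**4 - x**3 + 9*x**2 - 9*x)) dx by partial fractions, (-7*x**3 - x**2 - 60*x + 18)/(x**4 - x**3 + 9*x**2 - 9*x) = -3/(x**2 + 9) - 5/(x - 1) - 2/x: now ∫(-2/x) dx + ∫(-9*x**2*sin(3*x**3 + 15)/5) dx + ∫(-5/(x - 1)) dx + ∫(-3/(x**2 + 9)) dx.
Step 3. Evaluate the standard form [assuming x > 1]: now -5*log(x - 1) + ∫(-2/x) dx + ∫(-9*x**2*sin(3*x**3 + 15)/5) dx + ∫(-3/(x**2 + 9)) dx.
Step 4. Evaluate the standard form [assuming x > 0]: now -2*log(x) - 5*log(x - 1) + ∫(-9*x**2*sin(3*x**3 + 15)/5) dx + ∫(-3/(x**2 + 9)) dx.
Step 5. Evaluate the standard form: now -2*log(x) - 5*log(x - 1) - atan(x/3) + ∫(-9*x**2*sin(3*x**3 + 15)/5) dx.
Step 6. Substitute u = x**3 + 5, turning ∫(-9*x**2*sin(3*x**3 + 15)/5) dx into ∫(-3*sin(3*u)/5) du: now -2*log(x) - 5*log(x - 1) - atan(x/3) + ∫(-3*sin(3*u)/5) du.
Step 7. Evaluate the standard form: now -2*log(x) - 5*log(x - 1) + cos(3*u)/5 - atan(x/3).
Step 8. Substitute back u = x**3 + 5: now -2*log(x) - 5*log(x - 1) + cos(3*x**3 + 15)/5 - atan(x/3).
Answer: -2*log(x) - 5*log(x - 1) + cos(3*x**3 + 15)/5 - atan(x/3).


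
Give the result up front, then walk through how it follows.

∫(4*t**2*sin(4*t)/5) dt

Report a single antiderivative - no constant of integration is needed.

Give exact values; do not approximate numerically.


The answer is -t**2*cos(4*t)/5 + t*sin(4*t)/10 + cos(4*t)/40.
Step 1. Integrate ∫(4*t**2*sin(4*t)/5) dt by parts with u = t**2, dv = (4*sin(4*t)/5) dt, so v = -cos(4*t)/5: now -t**2*cos(4*t)/5 + ∫(2*t*cos(4*t)/5) dt.
Step 2. Integrate ∫(2*t*cos(4*t)/5) dt by parts with u = t, dv = (2*cos(4*t)/5) dt, so v = sin(4*t)/10: now -t**2*cos(4*t)/5 + t*sin(4*t)/10 + ∫(-sin(4*t)/10) dt.
Step 3. Evaluate the standard form: now -t**2*cos(4*t)/5 + t*sin(4*t)/10 + cos(4*t)/40.
Answer: -t**2*cos(4*t)/5 + t*sin(4*t)/10 + cos(4*t)/40.


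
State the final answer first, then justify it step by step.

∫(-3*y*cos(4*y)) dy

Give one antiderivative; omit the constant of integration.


The answer is -3*y*sin(4*y)/4 - 3*cos(4*y)/16.
Step 1. Integrate ∫(-3*y*cos(4*y)) dy by parts with u = y, dv = (-3*cos(4*y)) dy, so v = -3*sin(4*y)/4: now -3*y*sin(4*y)/4 + ∫(3*sin(4*y)/4) dy.
Step 2. Evaluate the standard form: now -3*y*sin(4*y)/4 - 3*cos(4*y)/16.
Answer: -3*y*sin(4*y)/4 - 3*cos(4*y)/16.


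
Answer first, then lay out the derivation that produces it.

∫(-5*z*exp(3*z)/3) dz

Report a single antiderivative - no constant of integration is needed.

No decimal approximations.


The answer is -5*z*exp(3*z)/9 + 5*exp(3*z)/27.
Step 1. Integrate ∫(-5*z*exp(3*z)/3) dz by parts with u = z, dv = (-5*exp(3*z)/3) dz, so v = -5*exp(3*z)/9: now -5*z*exp(3*z)/9 + ∫(5*exp(3*z)/9) dz.
Step 2. Evaluate the standard form: now -5*z*exp(3*z)/9 + 5*exp(3*z)/27.
Answer: -5*z*exp(3*z)/9 + 5*exp(3*z)/27.


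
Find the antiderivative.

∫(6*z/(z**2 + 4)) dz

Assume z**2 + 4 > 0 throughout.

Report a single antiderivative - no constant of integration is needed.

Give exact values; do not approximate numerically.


Answer: 3*log(z**2 + 4).


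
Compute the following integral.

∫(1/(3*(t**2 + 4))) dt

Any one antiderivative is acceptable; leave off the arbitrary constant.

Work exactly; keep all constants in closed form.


Answer: atan(t/2)/6.


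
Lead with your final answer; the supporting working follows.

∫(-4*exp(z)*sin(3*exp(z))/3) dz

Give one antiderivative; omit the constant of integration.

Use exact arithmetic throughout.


The answer is 4*cos(3*exp(z))/9.
Step 1. Substitute u = exp(z), turning ∫(-4*exp(z)*sin(3*exp(z))/3) dz into ∫(-4*sin(3*u)/3) du: now ∫(-4*sin(3*u)/3) du.
Step 2. Evaluate the standard form: now 4*cos(3*u)/9.
Step 3. Substitute back u = exp(z): now 4*cos(3*exp(z))/9.
Answer: 4*cos(3*exp(z))/9.


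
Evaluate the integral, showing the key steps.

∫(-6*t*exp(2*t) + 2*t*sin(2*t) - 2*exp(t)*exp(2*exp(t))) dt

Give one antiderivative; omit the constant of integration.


Step 1. Rewrite: now ∫(-6*t*exp(2*t)) dt + ∫(2*t*sin(2*t)) dt + ∫(-2*exp(t)*exp(2*exp(t))) dt.
Step 2. Integrate ∫(2*t*sin(2*t)) dt by parts with u = t, dv = (2*sin(2*t)) dt, so v = -cos(2*t): now -t*cos(2*t) + ∫(-6*t*exp(2*t)) dt + ∫(-2*exp(t)*exp(2*exp(t))) dt + ∫(cos(2*t)) dt.
Step 3. Evaluate the standard form: now -t*cos(2*t) + sin(2*t)/2 + ∫(-6*t*exp(2*t)) dt + ∫(-2*exp(t)*exp(2*exp(t))) dt.
Step 4. Integrate ∫(-6*t*exp(2*t)) dt by parts with u = t, dv = (-6*exp(2*t)) dt, so v = -3*exp(2*t): now -3*t*exp(2*t) - t*cos(2*t) + sin(2*t)/2 + ∫(-2*exp(t)*exp(2*exp(t))) dt + ∫(3*exp(2*t)) dt.
Step 5. Evaluate the standard form: now -3*t*exp(2*t) - t*cos(2*t) + 3*exp(2*t)/2 + sin(2*t)/2 + ∫(-2*exp(t)*exp(2*exp(t))) dt.
Step 6. Substitute u = exp(t), turning ∫(-2*exp(t)*exp(2*exp(t))) dt into ∫(-2*exp(2*u)) du: now -3*t*exp(2*t) - t*cos(2*t) + 3*exp(2*t)/2 + sin(2*t)/2 + ∫(-2*exp(2*u)) du.
Step 7. Evaluate the standard form: now -3*t*exp(2*t) - t*cos(2*t) + 3*exp(2*t)/2 - exp(2*u) + sin(2*t)/2.
Step 8. Substitute back u = exp(t): now -3*t*exp(2*t) - t*cos(2*t) + 3*exp(2*t)/2 - exp(2*exp(t)) + sin(2*t)/2.
Answer: -3*t*exp(2*t) - t*cos(2*t) + 3*exp(2*t)/2 - exp(2*exp(t)) + sin(2*t)/2.


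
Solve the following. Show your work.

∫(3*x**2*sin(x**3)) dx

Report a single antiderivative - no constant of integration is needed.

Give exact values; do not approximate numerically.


Step 1. Substitute u = x**3, turning ∫(3*x**2*sin(x**3)) dx into ∫(sin(u)) du: now ∫(sin(u)) du.
Step 2. Evaluate the standard form: now -cos(u).
Step 3. Substitute back u = x**3: now -cos(x**3).
Answer: -cos(x**3).


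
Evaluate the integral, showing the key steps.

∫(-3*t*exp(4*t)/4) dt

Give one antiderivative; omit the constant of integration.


Step 1. Integrate ∫(-3*t*exp(4*t)/4) dt by parts with u = t, dv = (-3*exp(4*t)/4) dt, so v = -3*exp(4*t)/16: now -3*t*exp(4*t)/16 + ∫(3*exp(4*t)/16) dt.
Step 2. Evaluate the standard form: now -3*t*exp(4*t)/16 + 3*exp(4*t)/64.
Answer: -3*t*exp(4*t)/16 + 3*exp(4*t)/64.
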